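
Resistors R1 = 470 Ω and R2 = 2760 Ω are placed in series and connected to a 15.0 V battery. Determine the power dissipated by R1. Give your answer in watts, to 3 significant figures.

0.0101 W

Since the resistors are in series they all carry the loop current I = V/R_total; the power in any one is I²R.
R_total = 470 + 2760 = 3230 Ω
I = V / R_total = 15.0 / 3230 = 0.004644 A
P_R1 = I² × R1 = (0.004644)² × 470 = 0.01014 W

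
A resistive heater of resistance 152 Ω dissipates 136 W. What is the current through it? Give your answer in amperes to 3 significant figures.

0.946 A

Inverting the appropriate power form: I = √(P / R).
I = √(136 / 152) = 0.9459 A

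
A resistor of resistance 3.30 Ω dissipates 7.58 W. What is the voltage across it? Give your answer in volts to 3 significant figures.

The two known quantities fix the third via V = √(P R).
V = √(7.58 × 3.30) = 5.001 V

5.00 V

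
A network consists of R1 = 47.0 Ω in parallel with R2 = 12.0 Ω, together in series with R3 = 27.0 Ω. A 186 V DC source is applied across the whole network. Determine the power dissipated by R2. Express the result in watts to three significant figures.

Reduce the parallel combination to a single R_p; the circuit then becomes R_p in series with the remaining resistor.
R_p = (47.0×12.0)/(47.0+12.0) = 9.559 Ω
R_total = R_p + 27.0 = 9.559 + 27.0 = 36.56 Ω
I = V / R_total = 186 / 36.56 = 5.088 A
Voltage across the parallel pair: V_p = I × R_p = 5.088 × 9.559 = 48.63 V
R2 has V_p across it, so P = V_p²/R2.
P_R2 = (48.63)² / 12.0 = 197.1 W

197 W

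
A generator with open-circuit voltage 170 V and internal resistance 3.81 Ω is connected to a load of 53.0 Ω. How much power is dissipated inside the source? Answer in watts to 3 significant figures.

Internal loss is I²r, with I set by the total series resistance r+R.
I = ε / (r + R) = 170 / (3.81 + 53.0) = 2.992 A
P_int = I² r = (2.992)² × 3.81 = 34.12 W

34.1 W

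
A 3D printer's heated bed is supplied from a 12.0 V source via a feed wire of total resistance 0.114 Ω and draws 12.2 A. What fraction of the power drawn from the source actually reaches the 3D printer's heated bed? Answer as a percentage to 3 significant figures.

The feed wire carries the full 12.2 A.
P_line = I² R_line = (12.20)² × 0.114 = 16.97 W
P_source = V I = 12.0 × 12.20 = 146.4 W; P_load = 129.4 W
η = P_load / P_source = 129.4 / 146.4 = 0.8841

88.4 %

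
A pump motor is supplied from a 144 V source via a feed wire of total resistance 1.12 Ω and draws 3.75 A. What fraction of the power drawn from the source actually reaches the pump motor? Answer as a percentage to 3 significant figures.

The feed wire carries the full 3.75 A.
P_line = I² R_line = (3.750)² × 1.12 = 15.75 W
P_source = V I = 144 × 3.750 = 540.0 W; P_load = 524.2 W
η = P_load / P_source = 524.2 / 540.0 = 0.9708

97.1 %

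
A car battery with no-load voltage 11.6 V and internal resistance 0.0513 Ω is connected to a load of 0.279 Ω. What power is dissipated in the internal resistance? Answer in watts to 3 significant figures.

63.3 W

The internal resistance carries the same current as the load; P_int = I²r.
I = ε / (r + R) = 11.6 / (0.0513 + 0.279) = 35.12 A
P_int = I² r = (35.12)² × 0.0513 = 63.27 W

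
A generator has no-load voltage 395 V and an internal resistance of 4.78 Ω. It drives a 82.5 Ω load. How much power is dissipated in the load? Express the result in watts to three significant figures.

Find the circuit current first, then P = I²R for the load (series elements share I).
I = ε / (r + R) = 395 / (4.78 + 82.5) = 4.526 A
P_load = I² R = (4.526)² × 82.5 = 1690 W

1690 W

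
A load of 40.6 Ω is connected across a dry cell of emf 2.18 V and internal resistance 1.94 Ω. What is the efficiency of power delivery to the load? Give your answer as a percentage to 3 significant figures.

95.4 %

η = P_load/(P_load+P_int) = I²R/(I²R+I²r) = R/(R+r) — the I² cancels for series elements.
η = R / (R + r) = 40.6 / (40.6 + 1.94) = 0.9544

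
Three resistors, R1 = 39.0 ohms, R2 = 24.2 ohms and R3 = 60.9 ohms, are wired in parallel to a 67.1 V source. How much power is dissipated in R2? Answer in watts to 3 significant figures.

186 W

R2 sits directly across the source, so P = V²/R with V = 67.1 V.
P_R2 = V² / R2 = (67.1)² / 24.2 Ω = 186.0 W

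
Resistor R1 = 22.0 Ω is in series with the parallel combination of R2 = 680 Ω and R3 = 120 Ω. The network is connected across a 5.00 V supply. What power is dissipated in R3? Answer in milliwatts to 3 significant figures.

Reduce the parallel pair to R_p first; the network is then a simple series string.
R_p = (680×120)/(680+120) = 102.0 Ω
R_total = 22.0 + 102.0 = 124.0 Ω
I = V / R_total = 5.00 / 124.0 = 0.04032 A
Voltage across the parallel pair: V_p = I × R_p = 0.04032 × 102.0 = 4.113 V
With V_p across R3, its power is V_p²/R3.
P_R3 = (4.113)² / 120 = 0.1410 W

141 mW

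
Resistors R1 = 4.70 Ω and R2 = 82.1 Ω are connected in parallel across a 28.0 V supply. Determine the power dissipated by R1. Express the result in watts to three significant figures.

Every branch has 28.0 V across it, so for R1 the power is simply V²/R.
P_R1 = V² / R1 = (28.0)² / 4.70 Ω = 166.8 W

167 W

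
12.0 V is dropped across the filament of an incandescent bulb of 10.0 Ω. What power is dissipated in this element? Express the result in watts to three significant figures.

14.4 W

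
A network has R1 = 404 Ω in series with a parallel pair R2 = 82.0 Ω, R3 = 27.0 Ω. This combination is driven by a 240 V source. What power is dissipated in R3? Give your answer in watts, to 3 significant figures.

Replace R2 and R3 with their parallel equivalent so the circuit becomes R1 in series with R_p.
R_p = (82.0×27.0)/(82.0+27.0) = 20.31 Ω
R_total = 404 + 20.31 = 424.3 Ω
I = V / R_total = 240 / 424.3 = 0.5656 A
Voltage across the parallel pair: V_p = I × R_p = 0.5656 × 20.31 = 11.49 V
With V_p across R3, its power is V_p²/R3.
P_R3 = (11.49)² / 27.0 = 4.889 W

4.89 W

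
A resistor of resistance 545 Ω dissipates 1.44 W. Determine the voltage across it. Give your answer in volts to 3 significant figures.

Inverting the appropriate power form: V = √(P R).
V = √(1.44 × 545) = 28.01 V

28.0 V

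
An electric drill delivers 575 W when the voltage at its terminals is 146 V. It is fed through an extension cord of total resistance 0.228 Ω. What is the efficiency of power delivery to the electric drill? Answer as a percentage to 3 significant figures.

99.4 %

I = P / V = 575 / 146 = 3.938 A through the extension cord.
P_line = I² R_line = (3.938)² × 0.228 = 3.536 W
P_source = P_load + P_line = 575.0 + 3.536 = 578.5 W
η = P_load / P_source = 575.0 / 578.5 = 0.9939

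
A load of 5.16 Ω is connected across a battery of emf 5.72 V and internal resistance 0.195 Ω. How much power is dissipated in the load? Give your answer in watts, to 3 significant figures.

Find the circuit current first, then P = I²R for the load (series elements share I).
I = ε / (r + R) = 5.72 / (0.195 + 5.16) = 1.068 A
P_load = I² R = (1.068)² × 5.16 = 5.887 W

5.89 W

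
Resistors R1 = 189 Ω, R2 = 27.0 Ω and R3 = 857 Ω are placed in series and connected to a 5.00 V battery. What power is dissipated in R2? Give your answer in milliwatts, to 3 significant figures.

Every series element carries the same I. Get I from the total resistance, then P = I² × R2.
R_total = 189 + 27.0 + 857 = 1073 Ω
I = V / R_total = 5.00 / 1073 = 0.004660 A
P_R2 = I² × R2 = (0.004660)² × 27.0 = 0.0005863 W

0.586 mW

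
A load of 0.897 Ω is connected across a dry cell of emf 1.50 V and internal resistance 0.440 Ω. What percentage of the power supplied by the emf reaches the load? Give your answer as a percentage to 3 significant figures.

η = P_load/(P_load+P_int) = I²R/(I²R+I²r) = R/(R+r) — the I² cancels for series elements.
η = R / (R + r) = 0.897 / (0.897 + 0.440) = 0.6709

67.1 %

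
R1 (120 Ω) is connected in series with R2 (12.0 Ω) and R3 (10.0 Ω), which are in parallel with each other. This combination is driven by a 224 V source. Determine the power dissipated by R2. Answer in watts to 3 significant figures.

First combine the parallel branches into one equivalent R_p, then R1 + R_p is a series pair.
R_p = (12.0×10.0)/(12.0+10.0) = 5.455 Ω
R_total = 120 + 5.455 = 125.5 Ω
I = V / R_total = 224 / 125.5 = 1.786 A
Voltage across the parallel pair: V_p = I × R_p = 1.786 × 5.455 = 9.739 V
R2 is across V_p, so use P = V²/R for that branch.
P_R2 = (9.739)² / 12.0 = 7.904 W

7.90 W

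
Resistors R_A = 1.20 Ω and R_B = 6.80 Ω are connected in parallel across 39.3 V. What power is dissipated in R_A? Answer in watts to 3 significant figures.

1290 W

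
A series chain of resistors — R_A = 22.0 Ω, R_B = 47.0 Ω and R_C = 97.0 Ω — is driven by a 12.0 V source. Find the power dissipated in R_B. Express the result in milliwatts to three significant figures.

246 mW

In a series string the same current flows through every resistor — find that current, then P = I²R for the one we want.
R_total = 22.0 + 47.0 + 97.0 = 166.0 Ω
I = V / R_total = 12.0 / 166.0 = 0.07229 A
P_R_B = I² × R_B = (0.07229)² × 47.0 = 0.2456 W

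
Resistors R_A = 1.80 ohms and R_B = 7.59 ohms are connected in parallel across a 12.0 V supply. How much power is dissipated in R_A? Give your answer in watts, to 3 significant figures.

Every branch has 12.0 V across it, so for R_A the power is simply V²/R.
P_R_A = V² / R_A = (12.0)² / 1.80 Ω = 80.00 W

80.0 W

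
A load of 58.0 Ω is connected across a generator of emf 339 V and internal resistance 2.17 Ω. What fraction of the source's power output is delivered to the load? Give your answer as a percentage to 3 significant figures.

96.4 %

The source delivers εI, of which I²R reaches the load and I²r is lost; since I is common, η = R/(R+r).
η = R / (R + r) = 58.0 / (58.0 + 2.17) = 0.9639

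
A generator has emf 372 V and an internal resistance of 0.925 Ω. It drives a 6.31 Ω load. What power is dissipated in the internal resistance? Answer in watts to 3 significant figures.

2450 W

Internal loss is I²r, with I set by the total series resistance r+R.
I = ε / (r + R) = 372 / (0.925 + 6.31) = 51.42 A
P_int = I² r = (51.42)² × 0.925 = 2445 W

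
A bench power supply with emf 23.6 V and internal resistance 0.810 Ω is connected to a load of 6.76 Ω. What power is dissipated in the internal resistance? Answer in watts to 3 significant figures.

Internal loss is I²r, with I set by the total series resistance r+R.
I = ε / (r + R) = 23.6 / (0.810 + 6.76) = 3.118 A
P_int = I² r = (3.118)² × 0.810 = 7.873 W

7.87 W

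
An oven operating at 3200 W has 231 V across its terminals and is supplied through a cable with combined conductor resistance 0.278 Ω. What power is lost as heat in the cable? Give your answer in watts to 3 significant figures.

Line loss is just I²R for the cable — we know both I and R_line directly.
I = P / V = 3200 / 231 = 13.85 A through the cable.
P_line = I² R_line = (13.85)² × 0.278 = 53.35 W

53.3 W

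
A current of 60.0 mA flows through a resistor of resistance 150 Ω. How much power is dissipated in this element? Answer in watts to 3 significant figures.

0.540 W

With I and R stated, P = I²R applies in one step.
P = (0.06000 A)² × 150 Ω = 0.5400 W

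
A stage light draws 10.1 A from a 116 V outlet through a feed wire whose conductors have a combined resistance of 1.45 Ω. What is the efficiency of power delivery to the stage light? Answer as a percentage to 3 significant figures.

The feed wire carries the full 10.1 A.
P_line = I² R_line = (10.10)² × 1.45 = 147.9 W
P_source = V I = 116 × 10.10 = 1172 W; P_load = 1024 W
η = P_load / P_source = 1024 / 1172 = 0.8738

87.4 %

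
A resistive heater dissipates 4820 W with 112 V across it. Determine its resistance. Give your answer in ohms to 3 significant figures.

From P = V I = I²R = V²/R, with the two given quantities we get R = V² / P.
R = (112)² / 4820 = 2.602 Ω

2.60 Ω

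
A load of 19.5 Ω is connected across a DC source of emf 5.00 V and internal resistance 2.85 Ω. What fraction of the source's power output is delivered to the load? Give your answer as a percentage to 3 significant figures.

The source delivers εI, of which I²R reaches the load and I²r is lost; since I is common, η = R/(R+r).
η = R / (R + r) = 19.5 / (19.5 + 2.85) = 0.8725

87.2 %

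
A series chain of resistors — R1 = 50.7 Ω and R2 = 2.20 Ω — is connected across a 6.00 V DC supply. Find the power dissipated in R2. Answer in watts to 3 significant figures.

In a series string the same current flows through every resistor — find that current, then P = I²R for the one we want.
R_total = 50.7 + 2.20 = 52.90 Ω
I = V / R_total = 6.00 / 52.90 = 0.1134 A
P_R2 = I² × R2 = (0.1134)² × 2.20 = 0.02830 W

0.0283 W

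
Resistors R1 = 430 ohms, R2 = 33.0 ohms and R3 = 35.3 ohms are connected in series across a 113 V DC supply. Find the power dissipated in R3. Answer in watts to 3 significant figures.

In a series string the same current flows through every resistor — find that current, then P = I²R for the one we want.
R_total = 430 + 33.0 + 35.3 = 498.3 Ω
I = V / R_total = 113 / 498.3 = 0.2268 A
P_R3 = I² × R3 = (0.2268)² × 35.3 = 1.815 W

1.82 W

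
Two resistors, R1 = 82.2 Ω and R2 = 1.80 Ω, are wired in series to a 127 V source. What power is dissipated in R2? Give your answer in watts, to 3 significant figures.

4.11 W

Series elements share the same current, so find I first, then use P = I²R.
R_total = 82.2 + 1.80 = 84.00 Ω
I = V / R_total = 127 / 84.00 = 1.512 A
P_R2 = I² × R2 = (1.512)² × 1.80 = 4.115 W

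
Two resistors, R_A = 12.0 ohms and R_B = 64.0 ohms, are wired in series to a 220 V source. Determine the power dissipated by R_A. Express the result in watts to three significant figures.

Since the resistors are in series they all carry the loop current I = V/R_total; the power in any one is I²R.
R_total = 12.0 + 64.0 = 76.00 Ω
I = V / R_total = 220 / 76.00 = 2.895 A
P_R_A = I² × R_A = (2.895)² × 12.0 = 100.6 W

101 W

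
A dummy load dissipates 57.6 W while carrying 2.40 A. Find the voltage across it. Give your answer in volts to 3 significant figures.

24.0 V

From P = V I = I²R = V²/R, with the two given quantities we get V = P / I.
V = 57.6 / 2.400 = 24.00 V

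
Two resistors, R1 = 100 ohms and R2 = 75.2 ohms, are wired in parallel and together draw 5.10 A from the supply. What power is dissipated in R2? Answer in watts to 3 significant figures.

The branches share the same voltage, but only the total current is given — find V from the equivalent resistance first.
1/R_eq = 1/100 + 1/75.2 ⇒ R_eq = 42.92 Ω
V = I_total × R_eq = 5.100 × 42.92 = 218.9 V
P_R2 = V² / R2 = (218.9)² / 75.2 = 637.2 W

637 W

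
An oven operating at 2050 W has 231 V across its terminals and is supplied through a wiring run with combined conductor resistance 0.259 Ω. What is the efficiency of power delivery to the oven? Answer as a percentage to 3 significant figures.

99.0 %

I = P / V = 2050 / 231 = 8.874 A through the wiring run.
P_line = I² R_line = (8.874)² × 0.259 = 20.40 W
P_source = P_load + P_line = 2050 + 20.40 = 2070 W
η = P_load / P_source = 2050 / 2070 = 0.9901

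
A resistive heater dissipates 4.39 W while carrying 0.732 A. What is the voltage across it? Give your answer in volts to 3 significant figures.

The two known quantities fix the third via V = P / I.
V = 4.39 / 0.7320 = 5.997 V

6.00 V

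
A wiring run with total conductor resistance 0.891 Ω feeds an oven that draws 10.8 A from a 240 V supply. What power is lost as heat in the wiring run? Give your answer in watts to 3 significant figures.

104 W

Line loss is just I²R for the cable — we know both I and R_line directly.
The wiring run carries the full 10.8 A.
P_line = I² R_line = (10.80)² × 0.891 = 103.9 W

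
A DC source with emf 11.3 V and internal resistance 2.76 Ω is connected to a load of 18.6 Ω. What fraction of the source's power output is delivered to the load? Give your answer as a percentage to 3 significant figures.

η = P_load/(P_load+P_int) = I²R/(I²R+I²r) = R/(R+r) — the I² cancels for series elements.
η = R / (R + r) = 18.6 / (18.6 + 2.76) = 0.8708

87.1 %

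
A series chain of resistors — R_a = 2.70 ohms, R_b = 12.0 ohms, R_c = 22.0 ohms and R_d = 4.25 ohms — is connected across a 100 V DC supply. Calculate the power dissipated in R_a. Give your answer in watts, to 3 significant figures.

In a series string the same current flows through every resistor — find that current, then P = I²R for the one we want.
R_total = 2.70 + 12.0 + 22.0 + 4.25 = 40.95 Ω
I = V / R_total = 100 / 40.95 = 2.442 A
P_R_a = I² × R_a = (2.442)² × 2.70 = 16.10 W

16.1 W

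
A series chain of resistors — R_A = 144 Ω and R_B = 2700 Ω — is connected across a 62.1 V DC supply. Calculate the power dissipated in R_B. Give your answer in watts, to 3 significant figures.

1.29 W

Series elements share the same current, so find I first, then use P = I²R.
R_total = 144 + 2700 = 2844 Ω
I = V / R_total = 62.1 / 2844 = 0.02184 A
P_R_B = I² × R_B = (0.02184)² × 2700 = 1.287 W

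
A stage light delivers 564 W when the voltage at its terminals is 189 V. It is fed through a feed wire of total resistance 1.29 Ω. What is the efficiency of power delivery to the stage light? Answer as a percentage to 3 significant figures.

I = P / V = 564 / 189 = 2.984 A through the feed wire.
P_line = I² R_line = (2.984)² × 1.29 = 11.49 W
P_source = P_load + P_line = 564.0 + 11.49 = 575.5 W
η = P_load / P_source = 564.0 / 575.5 = 0.9800

98.0 %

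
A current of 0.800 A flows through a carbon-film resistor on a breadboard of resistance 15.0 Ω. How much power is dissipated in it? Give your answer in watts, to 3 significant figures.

9.60 W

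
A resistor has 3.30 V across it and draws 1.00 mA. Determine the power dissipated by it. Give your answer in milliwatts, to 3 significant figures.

V and I are known directly — P = V I, no intermediate step needed.
P = 3.30 V × 0.001000 A = 0.003300 W

3.30 mW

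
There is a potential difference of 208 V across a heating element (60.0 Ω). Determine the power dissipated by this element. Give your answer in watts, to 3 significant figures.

Voltage and resistance are given, so P = V²/R is the one-step route.
P = (208 V)² / 60.0 Ω = 721.1 W

721 W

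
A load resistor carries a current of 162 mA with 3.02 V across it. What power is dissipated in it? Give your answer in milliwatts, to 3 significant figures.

Since both terminal voltage and current are stated, P = V I gives the power in one step.
P = 3.02 V × 0.1620 A = 0.4892 W

489 mW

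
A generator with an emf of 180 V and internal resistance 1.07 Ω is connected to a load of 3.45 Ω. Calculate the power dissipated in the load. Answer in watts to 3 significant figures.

5470 W

With r and R in series, I = ε/(r+R); the load dissipates I²R.
I = ε / (r + R) = 180 / (1.07 + 3.45) = 39.82 A
P_load = I² R = (39.82)² × 3.45 = 5471 W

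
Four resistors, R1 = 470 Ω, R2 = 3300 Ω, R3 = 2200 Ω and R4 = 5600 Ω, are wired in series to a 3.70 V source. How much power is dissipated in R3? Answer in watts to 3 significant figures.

0.000225 W

In a series string the same current flows through every resistor — find that current, then P = I²R for the one we want.
R_total = 470 + 3300 + 2200 + 5600 = 11570 Ω
I = V / R_total = 3.70 / 11570 = 0.0003198 A
P_R3 = I² × R3 = (0.0003198)² × 2200 = 0.0002250 W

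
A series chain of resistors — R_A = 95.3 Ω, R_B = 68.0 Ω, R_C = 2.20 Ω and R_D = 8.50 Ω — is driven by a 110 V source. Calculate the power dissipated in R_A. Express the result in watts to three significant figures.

38.1 W

In a series string the same current flows through every resistor — find that current, then P = I²R for the one we want.
R_total = 95.3 + 68.0 + 2.20 + 8.50 = 174.0 Ω
I = V / R_total = 110 / 174.0 = 0.6322 A
P_R_A = I² × R_A = (0.6322)² × 95.3 = 38.09 W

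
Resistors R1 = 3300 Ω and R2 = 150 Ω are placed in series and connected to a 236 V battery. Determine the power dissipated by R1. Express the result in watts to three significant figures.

Series elements share the same current, so find I first, then use P = I²R.
R_total = 3300 + 150 = 3450 Ω
I = V / R_total = 236 / 3450 = 0.06841 A
P_R1 = I² × R1 = (0.06841)² × 3300 = 15.44 W

15.4 W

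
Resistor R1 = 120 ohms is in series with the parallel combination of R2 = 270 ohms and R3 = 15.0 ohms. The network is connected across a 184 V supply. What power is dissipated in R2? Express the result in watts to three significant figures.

Reduce the parallel pair to R_p first; the network is then a simple series string.
R_p = (270×15.0)/(270+15.0) = 14.21 Ω
R_total = 120 + 14.21 = 134.2 Ω
I = V / R_total = 184 / 134.2 = 1.371 A
Voltage across the parallel pair: V_p = I × R_p = 1.371 × 14.21 = 19.48 V
With V_p across R2, its power is V_p²/R2.
P_R2 = (19.48)² / 270 = 1.406 W

1.41 W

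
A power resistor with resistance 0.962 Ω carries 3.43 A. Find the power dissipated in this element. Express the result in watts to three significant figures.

Current and resistance are given, so P = I²R is the direct form.
P = (3.430 A)² × 0.962 Ω = 11.32 W

11.3 W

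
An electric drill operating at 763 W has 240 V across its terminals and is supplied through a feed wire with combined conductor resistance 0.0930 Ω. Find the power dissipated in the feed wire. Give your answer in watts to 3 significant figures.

0.940 W

Only the current and the line resistance are needed for the I²R loss.
I = P / V = 763 / 240 = 3.179 A through the feed wire.
P_line = I² R_line = (3.179)² × 0.0930 = 0.9400 W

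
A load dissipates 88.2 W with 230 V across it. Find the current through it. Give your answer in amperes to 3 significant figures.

0.383 A

From P = V I = I²R = V²/R, with the two given quantities we get I = P / V.
I = 88.2 / 230 = 0.3835 A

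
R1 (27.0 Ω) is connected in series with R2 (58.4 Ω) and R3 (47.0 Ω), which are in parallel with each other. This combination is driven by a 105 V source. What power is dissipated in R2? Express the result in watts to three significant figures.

First combine the parallel branches into one equivalent R_p, then R1 + R_p is a series pair.
R_p = (58.4×47.0)/(58.4+47.0) = 26.04 Ω
R_total = 27.0 + 26.04 = 53.04 Ω
I = V / R_total = 105 / 53.04 = 1.980 A
Voltage across the parallel pair: V_p = I × R_p = 1.980 × 26.04 = 51.55 V
R2 sees V_p directly, so P = V_p² / R2.
P_R2 = (51.55)² / 58.4 = 45.51 W

45.5 W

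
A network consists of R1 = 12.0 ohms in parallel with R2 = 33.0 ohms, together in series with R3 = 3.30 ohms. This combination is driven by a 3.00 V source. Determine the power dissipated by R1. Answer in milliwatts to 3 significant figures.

397 mW

First find R_p for the parallel pair, then treat R_p + R3 as a series loop.
R_p = (12.0×33.0)/(12.0+33.0) = 8.800 Ω
R_total = R_p + 3.30 = 8.800 + 3.30 = 12.10 Ω
I = V / R_total = 3.00 / 12.10 = 0.2479 A
Voltage across the parallel pair: V_p = I × R_p = 0.2479 × 8.800 = 2.182 V
R1 sits across V_p; its power is V_p²/R.
P_R1 = (2.182)² / 12.0 = 0.3967 W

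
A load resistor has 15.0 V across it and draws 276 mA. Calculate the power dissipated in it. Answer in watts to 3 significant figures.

4.14 W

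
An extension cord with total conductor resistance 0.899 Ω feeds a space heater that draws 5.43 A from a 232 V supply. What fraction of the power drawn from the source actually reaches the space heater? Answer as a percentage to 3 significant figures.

97.9 %

The extension cord carries the full 5.43 A.
P_line = I² R_line = (5.430)² × 0.899 = 26.51 W
P_source = V I = 232 × 5.430 = 1260 W; P_load = 1233 W
η = P_load / P_source = 1233 / 1260 = 0.9790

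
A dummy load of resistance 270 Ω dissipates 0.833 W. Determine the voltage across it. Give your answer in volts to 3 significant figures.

Rearranging the power relation for the two known quantities gives V = √(P R).
V = √(0.833 × 270) = 15.00 V

15.0 V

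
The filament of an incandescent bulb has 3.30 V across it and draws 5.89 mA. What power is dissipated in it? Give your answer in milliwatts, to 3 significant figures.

With V and I both given, power follows immediately from P = V I.
P = 3.30 V × 0.005890 A = 0.01944 W

19.4 mW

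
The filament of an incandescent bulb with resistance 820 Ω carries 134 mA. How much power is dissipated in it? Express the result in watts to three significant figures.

14.7 W

Current and resistance are given, so P = I²R is the direct form.
P = (0.1340 A)² × 820 Ω = 14.72 W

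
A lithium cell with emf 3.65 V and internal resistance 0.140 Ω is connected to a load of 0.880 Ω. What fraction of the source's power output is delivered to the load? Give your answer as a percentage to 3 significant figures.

η = P_load/(P_load+P_int) = I²R/(I²R+I²r) = R/(R+r) — the I² cancels for series elements.
η = R / (R + r) = 0.880 / (0.880 + 0.140) = 0.8627

86.3 %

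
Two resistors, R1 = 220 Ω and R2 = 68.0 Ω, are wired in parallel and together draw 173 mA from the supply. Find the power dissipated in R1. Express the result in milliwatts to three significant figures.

367 mW

We need the common branch voltage; get it from I_total × R_eq, then P = V²/R for the branch.
1/R_eq = 1/220 + 1/68.0 ⇒ R_eq = 51.94 Ω
V = I_total × R_eq = 0.1730 × 51.94 = 8.986 V
P_R1 = V² / R1 = (8.986)² / 220 = 0.3671 W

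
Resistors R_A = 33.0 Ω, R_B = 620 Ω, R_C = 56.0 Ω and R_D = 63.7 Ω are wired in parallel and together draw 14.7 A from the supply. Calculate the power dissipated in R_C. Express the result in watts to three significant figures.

900 W

Parallel branches share V, not I — compute V via R_eq, then use V²/R for the target branch.
1/R_eq = 1/33.0 + 1/620 + 1/56.0 + 1/63.7 ⇒ R_eq = 15.27 Ω
V = I_total × R_eq = 14.70 × 15.27 = 224.5 V
P_R_C = V² / R_C = (224.5)² / 56.0 = 900.2 W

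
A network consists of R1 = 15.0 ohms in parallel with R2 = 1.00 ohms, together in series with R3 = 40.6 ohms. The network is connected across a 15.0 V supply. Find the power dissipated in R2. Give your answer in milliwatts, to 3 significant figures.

Reduce the parallel combination to a single R_p; the circuit then becomes R_p in series with the remaining resistor.
R_p = (15.0×1.00)/(15.0+1.00) = 0.9375 Ω
R_total = R_p + 40.6 = 0.9375 + 40.6 = 41.54 Ω
I = V / R_total = 15.0 / 41.54 = 0.3611 A
Voltage across the parallel pair: V_p = I × R_p = 0.3611 × 0.9375 = 0.3385 V
Use P = V²/R for R2 with V = V_p.
P_R2 = (0.3385)² / 1.00 = 0.1146 W

115 mW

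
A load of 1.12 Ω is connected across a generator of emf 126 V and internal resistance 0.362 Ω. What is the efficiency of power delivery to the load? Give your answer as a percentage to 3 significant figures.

75.6 %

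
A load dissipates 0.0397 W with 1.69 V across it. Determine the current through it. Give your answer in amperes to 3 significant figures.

0.0235 A

The two known quantities fix the third via I = P / V.
I = 0.0397 / 1.69 = 0.02349 A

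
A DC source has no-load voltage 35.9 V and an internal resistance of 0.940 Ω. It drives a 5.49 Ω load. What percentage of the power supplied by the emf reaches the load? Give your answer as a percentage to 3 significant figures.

85.4 %

Both r and R carry the same current, so the power split is just the resistance split: η = R/(R+r).
η = R / (R + r) = 5.49 / (5.49 + 0.940) = 0.8538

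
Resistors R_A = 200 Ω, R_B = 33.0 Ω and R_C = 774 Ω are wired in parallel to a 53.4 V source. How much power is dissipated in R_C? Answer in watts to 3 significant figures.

3.68 W

Parallel branches share the same voltage; P = V²/R gives the branch power in one step.
P_R_C = V² / R_C = (53.4)² / 774 Ω = 3.684 W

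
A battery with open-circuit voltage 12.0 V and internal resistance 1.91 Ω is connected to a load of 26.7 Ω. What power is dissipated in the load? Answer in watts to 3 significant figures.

4.70 W

With r and R in series, I = ε/(r+R); the load dissipates I²R.
I = ε / (r + R) = 12.0 / (1.91 + 26.7) = 0.4194 A
P_load = I² R = (0.4194)² × 26.7 = 4.697 W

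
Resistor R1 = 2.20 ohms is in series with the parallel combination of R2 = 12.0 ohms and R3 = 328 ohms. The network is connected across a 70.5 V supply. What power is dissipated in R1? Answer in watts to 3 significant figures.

First combine the parallel branches into one equivalent R_p, then R1 + R_p is a series pair.
R_p = (12.0×328)/(12.0+328) = 11.58 Ω
R_total = 2.20 + 11.58 = 13.78 Ω
I = V / R_total = 70.5 / 13.78 = 5.117 A
R1 is in the main series path, so its power is I²R1.
P_R1 = (5.117)² × 2.20 = 57.61 W

57.6 W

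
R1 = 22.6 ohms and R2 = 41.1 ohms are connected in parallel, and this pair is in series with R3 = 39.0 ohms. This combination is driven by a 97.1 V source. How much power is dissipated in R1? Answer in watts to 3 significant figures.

30.9 W

First find R_p for the parallel pair, then treat R_p + R3 as a series loop.
R_p = (22.6×41.1)/(22.6+41.1) = 14.58 Ω
R_total = R_p + 39.0 = 14.58 + 39.0 = 53.58 Ω
I = V / R_total = 97.1 / 53.58 = 1.812 A
Voltage across the parallel pair: V_p = I × R_p = 1.812 × 14.58 = 26.42 V
R1 has V_p across it, so P = V_p²/R1.
P_R1 = (26.42)² / 22.6 = 30.90 W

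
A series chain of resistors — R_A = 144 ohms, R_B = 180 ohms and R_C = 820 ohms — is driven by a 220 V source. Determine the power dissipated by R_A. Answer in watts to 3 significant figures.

5.33 W

In a series string the same current flows through every resistor — find that current, then P = I²R for the one we want.
R_total = 144 + 180 + 820 = 1144 Ω
I = V / R_total = 220 / 1144 = 0.1923 A
P_R_A = I² × R_A = (0.1923)² × 144 = 5.325 W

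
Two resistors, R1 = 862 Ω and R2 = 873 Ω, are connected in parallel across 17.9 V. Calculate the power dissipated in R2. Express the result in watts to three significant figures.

0.367 W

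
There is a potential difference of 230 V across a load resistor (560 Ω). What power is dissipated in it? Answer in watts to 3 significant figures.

With V across and R both known, P = V²/R gives the dissipation directly.
P = (230 V)² / 560 Ω = 94.46 W

94.5 W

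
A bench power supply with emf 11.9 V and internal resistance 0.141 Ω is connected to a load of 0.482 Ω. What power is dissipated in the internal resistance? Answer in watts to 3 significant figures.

Internal loss is I²r, with I set by the total series resistance r+R.
I = ε / (r + R) = 11.9 / (0.141 + 0.482) = 19.10 A
P_int = I² r = (19.10)² × 0.141 = 51.44 W

51.4 W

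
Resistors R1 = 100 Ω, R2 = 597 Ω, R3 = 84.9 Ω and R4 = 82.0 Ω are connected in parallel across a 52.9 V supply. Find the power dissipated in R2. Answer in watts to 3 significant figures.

4.69 W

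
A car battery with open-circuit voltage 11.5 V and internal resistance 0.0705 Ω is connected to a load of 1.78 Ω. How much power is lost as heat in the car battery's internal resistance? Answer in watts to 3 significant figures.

r is in series with the load, so it carries the full circuit current — the loss in it is I²r.
I = ε / (r + R) = 11.5 / (0.0705 + 1.78) = 6.215 A
P_int = I² r = (6.215)² × 0.0705 = 2.723 W

2.72 W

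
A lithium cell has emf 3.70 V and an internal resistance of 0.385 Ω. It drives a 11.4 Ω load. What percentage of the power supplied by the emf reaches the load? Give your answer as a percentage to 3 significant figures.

96.7 %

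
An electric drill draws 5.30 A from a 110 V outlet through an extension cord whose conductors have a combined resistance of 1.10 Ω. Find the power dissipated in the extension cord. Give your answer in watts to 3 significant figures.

30.9 W

The extension cord is a series resistance carrying the load current; its dissipation is I²R_line.
The extension cord carries the full 5.30 A.
P_line = I² R_line = (5.300)² × 1.10 = 30.90 W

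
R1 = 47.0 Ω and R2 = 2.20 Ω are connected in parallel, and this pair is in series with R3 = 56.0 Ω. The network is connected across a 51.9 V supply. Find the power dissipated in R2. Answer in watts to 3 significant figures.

Collapse the R1‖R2 pair into one equivalent R_p; then R_p and R3 form a series string.
R_p = (47.0×2.20)/(47.0+2.20) = 2.102 Ω
R_total = R_p + 56.0 = 2.102 + 56.0 = 58.10 Ω
I = V / R_total = 51.9 / 58.10 = 0.8933 A
Voltage across the parallel pair: V_p = I × R_p = 0.8933 × 2.102 = 1.877 V
R2 sits across V_p; its power is V_p²/R.
P_R2 = (1.877)² / 2.20 = 1.602 W

1.60 W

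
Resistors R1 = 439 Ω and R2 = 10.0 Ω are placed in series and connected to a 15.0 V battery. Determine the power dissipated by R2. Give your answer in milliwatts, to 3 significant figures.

11.2 mW

Since the resistors are in series they all carry the loop current I = V/R_total; the power in any one is I²R.
R_total = 439 + 10.0 = 449.0 Ω
I = V / R_total = 15.0 / 449.0 = 0.03341 A
P_R2 = I² × R2 = (0.03341)² × 10.0 = 0.01116 W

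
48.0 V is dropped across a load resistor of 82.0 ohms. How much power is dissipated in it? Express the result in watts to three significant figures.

28.1 W

We know the drop across the element and its resistance — P = V²/R, one step.
P = (48.0 V)² / 82.0 Ω = 28.10 W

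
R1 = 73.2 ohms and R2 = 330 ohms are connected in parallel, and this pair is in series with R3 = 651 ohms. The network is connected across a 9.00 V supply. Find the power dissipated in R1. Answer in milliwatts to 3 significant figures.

7.86 mW

Combine R1 and R2 into their parallel equivalent first, reducing the network to two series resistors.
R_p = (73.2×330)/(73.2+330) = 59.91 Ω
R_total = R_p + 651 = 59.91 + 651 = 710.9 Ω
I = V / R_total = 9.00 / 710.9 = 0.01266 A
Voltage across the parallel pair: V_p = I × R_p = 0.01266 × 59.91 = 0.7585 V
Use P = V²/R for R1 with V = V_p.
P_R1 = (0.7585)² / 73.2 = 0.007859 W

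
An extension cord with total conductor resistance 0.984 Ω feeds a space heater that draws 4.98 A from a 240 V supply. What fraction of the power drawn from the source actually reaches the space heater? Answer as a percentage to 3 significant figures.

The extension cord carries the full 4.98 A.
P_line = I² R_line = (4.980)² × 0.984 = 24.40 W
P_source = V I = 240 × 4.980 = 1195 W; P_load = 1171 W
η = P_load / P_source = 1171 / 1195 = 0.9796

98.0 %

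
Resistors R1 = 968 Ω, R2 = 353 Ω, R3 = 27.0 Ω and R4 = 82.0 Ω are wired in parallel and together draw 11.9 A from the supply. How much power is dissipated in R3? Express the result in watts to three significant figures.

Only the total current is stated, so first find the parallel equivalent to get the voltage across the combination.
1/R_eq = 1/968 + 1/353 + 1/27.0 + 1/82.0 ⇒ R_eq = 18.83 Ω
V = I_total × R_eq = 11.90 × 18.83 = 224.1 V
P_R3 = V² / R3 = (224.1)² / 27.0 = 1860 W

1860 W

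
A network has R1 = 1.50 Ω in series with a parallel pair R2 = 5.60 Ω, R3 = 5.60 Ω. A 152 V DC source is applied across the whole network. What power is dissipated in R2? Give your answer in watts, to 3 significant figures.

Collapse R2‖R3 to a single equivalent, reducing the network to two series elements.
R_p = (5.60×5.60)/(5.60+5.60) = 2.800 Ω
R_total = 1.50 + 2.800 = 4.300 Ω
I = V / R_total = 152 / 4.300 = 35.35 A
Voltage across the parallel pair: V_p = I × R_p = 35.35 × 2.800 = 98.98 V
With V_p across R2, its power is V_p²/R2.
P_R2 = (98.98)² / 5.60 = 1749 W

1750 W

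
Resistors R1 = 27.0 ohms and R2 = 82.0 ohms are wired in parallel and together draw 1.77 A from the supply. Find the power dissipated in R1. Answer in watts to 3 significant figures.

The branches share the same voltage, but only the total current is given — find V from the equivalent resistance first.
1/R_eq = 1/27.0 + 1/82.0 ⇒ R_eq = 20.31 Ω
V = I_total × R_eq = 1.770 × 20.31 = 35.95 V
P_R1 = V² / R1 = (35.95)² / 27.0 = 47.87 W

47.9 W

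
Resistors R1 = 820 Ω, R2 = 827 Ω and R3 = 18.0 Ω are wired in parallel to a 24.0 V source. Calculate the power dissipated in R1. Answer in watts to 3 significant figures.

0.702 W

Every branch has 24.0 V across it, so for R1 the power is simply V²/R.
P_R1 = V² / R1 = (24.0)² / 820 Ω = 0.7024 W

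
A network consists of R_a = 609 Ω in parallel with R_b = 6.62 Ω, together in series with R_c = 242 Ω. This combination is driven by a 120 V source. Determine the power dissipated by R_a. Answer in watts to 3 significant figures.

Collapse the R_a‖R_b pair into one equivalent R_p; then R_p and R_c form a series string.
R_p = (609×6.62)/(609+6.62) = 6.549 Ω
R_total = R_p + 242 = 6.549 + 242 = 248.5 Ω
I = V / R_total = 120 / 248.5 = 0.4828 A
Voltage across the parallel pair: V_p = I × R_p = 0.4828 × 6.549 = 3.162 V
R_a has V_p across it, so P = V_p²/R_a.
P_R_a = (3.162)² / 609 = 0.01642 W

0.0164 W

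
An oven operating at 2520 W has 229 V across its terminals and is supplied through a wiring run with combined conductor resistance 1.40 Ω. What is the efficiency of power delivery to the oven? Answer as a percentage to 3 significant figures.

93.7 %

I = P / V = 2520 / 229 = 11.00 A through the wiring run.
P_line = I² R_line = (11.00)² × 1.40 = 169.5 W
P_source = P_load + P_line = 2520 + 169.5 = 2690 W
η = P_load / P_source = 2520 / 2690 = 0.9370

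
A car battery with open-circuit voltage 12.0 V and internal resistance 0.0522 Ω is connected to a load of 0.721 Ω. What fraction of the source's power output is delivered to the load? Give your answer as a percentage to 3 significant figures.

93.2 %

Efficiency is P_load / P_total. With a series r and R sharing the same I, P = I²R for each, so η = R/(R+r).
η = R / (R + r) = 0.721 / (0.721 + 0.0522) = 0.9325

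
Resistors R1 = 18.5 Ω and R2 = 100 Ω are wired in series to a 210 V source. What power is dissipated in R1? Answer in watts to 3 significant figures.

The current is common to all series resistors; compute it, then apply P = I²R for the target.
R_total = 18.5 + 100 = 118.5 Ω
I = V / R_total = 210 / 118.5 = 1.772 A
P_R1 = I² × R1 = (1.772)² × 18.5 = 58.10 W

58.1 W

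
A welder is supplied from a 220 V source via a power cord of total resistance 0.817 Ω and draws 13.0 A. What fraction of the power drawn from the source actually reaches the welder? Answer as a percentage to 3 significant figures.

95.2 %

The power cord carries the full 13.0 A.
P_line = I² R_line = (13.00)² × 0.817 = 138.1 W
P_source = V I = 220 × 13.00 = 2860 W; P_load = 2722 W
η = P_load / P_source = 2722 / 2860 = 0.9517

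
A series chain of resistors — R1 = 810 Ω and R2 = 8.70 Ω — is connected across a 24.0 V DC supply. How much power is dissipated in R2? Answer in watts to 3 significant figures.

Since the resistors are in series they all carry the loop current I = V/R_total; the power in any one is I²R.
R_total = 810 + 8.70 = 818.7 Ω
I = V / R_total = 24.0 / 818.7 = 0.02931 A
P_R2 = I² × R2 = (0.02931)² × 8.70 = 0.007476 W

0.00748 W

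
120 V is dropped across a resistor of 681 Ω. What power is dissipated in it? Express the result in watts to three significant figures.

21.1 W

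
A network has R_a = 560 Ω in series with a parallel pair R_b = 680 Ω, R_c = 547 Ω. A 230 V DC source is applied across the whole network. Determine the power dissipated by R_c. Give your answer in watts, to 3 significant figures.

11.9 W

Collapse R_b‖R_c to a single equivalent, reducing the network to two series elements.
R_p = (680×547)/(680+547) = 303.1 Ω
R_total = 560 + 303.1 = 863.1 Ω
I = V / R_total = 230 / 863.1 = 0.2665 A
Voltage across the parallel pair: V_p = I × R_p = 0.2665 × 303.1 = 80.78 V
With V_p across R_c, its power is V_p²/R_c.
P_R_c = (80.78)² / 547 = 11.93 W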